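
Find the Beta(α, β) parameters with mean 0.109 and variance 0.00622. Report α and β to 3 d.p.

Let s = α+β. The Beta variance is μ(1−μ)/(s+1).
So s+1 = μ(1−μ)/σ² = (0.109×0.891)/0.00622 = 0.097119/0.00622 = 15.6140, giving s = 14.6140.
Then α = μs = 0.109×14.6140 = 1.593 and β = (1−μ)s = 0.891×14.6140 = 13.021.

α = 1.593, β = 13.021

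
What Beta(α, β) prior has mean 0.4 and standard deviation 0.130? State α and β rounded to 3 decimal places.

α = 5.280, β = 7.921

σ² = 0.130² = 0.016900.
With s = α+β, Var = μ(1−μ)/(s+1), so s+1 = (0.4×0.6)/0.016900 = 14.2012 and s = 13.2012.
α = μs = 5.280, β = (1−μ)s = 7.921.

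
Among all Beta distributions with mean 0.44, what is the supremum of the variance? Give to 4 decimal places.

0.2464

For fixed mean μ the Beta variance is μ(1−μ)/(α+β+1), increasing as α+β decreases.
Its least upper bound (not attained) is μ(1−μ) = 0.44·0.56 = 0.2464.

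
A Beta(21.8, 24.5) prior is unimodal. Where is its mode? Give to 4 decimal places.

0.4695

The density x^(α−1)(1−x)^(β−1) is maximised at (α−1)/(α+β−2) = 20.8/44.3 = 0.4695.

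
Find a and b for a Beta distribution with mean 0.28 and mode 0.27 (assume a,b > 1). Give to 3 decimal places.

Let s = a+b. Mean gives a = μs = 0.28s; mode gives (a−1)/(s−2) = 0.27.
Substituting: 0.28s − 1 = 0.27(s−2) = 0.27s − 0.54, so 0.01s = 0.46 and s = 46.0000.
Then a = 0.28×46.0000 = 12.880 and b = s−a = 33.120.

a = 12.880, b = 33.120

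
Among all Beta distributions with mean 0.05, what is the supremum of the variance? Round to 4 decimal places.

0.0475

For fixed mean μ the Beta variance is μ(1−μ)/(α+β+1), increasing as α+β decreases.
Its least upper bound (not attained) is μ(1−μ) = 0.05·0.95 = 0.0475.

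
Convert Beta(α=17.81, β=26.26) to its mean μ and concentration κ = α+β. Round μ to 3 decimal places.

μ = 0.404, κ = 44.07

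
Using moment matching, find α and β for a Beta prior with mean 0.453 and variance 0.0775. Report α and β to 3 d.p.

α = 0.995, β = 1.202

Write ν = α+β; then α = μν and Var = μ(1−μ)/(ν+1).
ν = μ(1−μ)/Var − 1 = 0.247791/0.0775 − 1 = 2.1973.
α = 0.453·2.1973 = 0.995, β = 0.547·2.1973 = 1.202.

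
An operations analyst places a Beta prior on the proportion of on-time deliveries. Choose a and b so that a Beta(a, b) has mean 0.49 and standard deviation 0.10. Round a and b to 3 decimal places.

Variance = 0.10² = 0.0100. The moment-matching identity a+b = μ(1−μ)/Var − 1 gives
a+b = 0.2499/0.0100 − 1 = 23.9900, so a = μ·23.9900 = 11.755 and b = (1−μ)·23.9900 = 12.235.

a = 11.755, b = 12.235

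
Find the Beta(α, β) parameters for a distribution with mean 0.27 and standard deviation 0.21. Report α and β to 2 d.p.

First σ² = 0.0441. Setting α = μn, β = (1−μ)n with n = α+β,
μ(1−μ)/(n+1) = 0.0441 ⇒ n+1 = 0.1971/0.0441 = 4.4694 ⇒ n = 3.4694.
Hence α = 0.27×3.4694 = 0.94, β = 0.73×3.4694 = 2.53.

α = 0.94, β = 2.53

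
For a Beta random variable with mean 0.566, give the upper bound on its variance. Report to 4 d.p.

Var = μ(1−μ)/(α+β+1), which approaches μ(1−μ) as α+β → 0.
So the supremum is μ(1−μ) = 0.566×0.434 = 0.2456.

0.2456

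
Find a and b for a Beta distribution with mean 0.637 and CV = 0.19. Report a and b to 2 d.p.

a = 9.42, b = 5.37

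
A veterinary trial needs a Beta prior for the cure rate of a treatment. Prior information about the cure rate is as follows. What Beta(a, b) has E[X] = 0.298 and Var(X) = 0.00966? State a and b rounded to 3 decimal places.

a = 6.155, b = 14.500

Let s = a+b. The Beta variance is μ(1−μ)/(s+1).
So s+1 = μ(1−μ)/σ² = (0.298×0.702)/0.00966 = 0.209196/0.00966 = 21.6559, giving s = 20.6559.
Then a = μs = 0.298×20.6559 = 6.155 and b = (1−μ)s = 0.702×20.6559 = 14.500.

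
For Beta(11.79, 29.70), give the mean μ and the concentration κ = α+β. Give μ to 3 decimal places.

κ = α+β = 11.79+29.70 = 41.49; μ = α/κ = 11.79/41.49 = 0.284.

μ = 0.284, κ = 41.49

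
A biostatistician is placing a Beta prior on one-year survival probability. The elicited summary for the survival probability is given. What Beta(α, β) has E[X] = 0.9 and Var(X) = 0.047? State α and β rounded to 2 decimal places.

α = 0.82, β = 0.09

Write ν = α+β; then α = μν and Var = μ(1−μ)/(ν+1).
ν = μ(1−μ)/Var − 1 = 0.09/0.047 − 1 = 0.9149.
α = 0.9·0.9149 = 0.82, β = 0.1·0.9149 = 0.09.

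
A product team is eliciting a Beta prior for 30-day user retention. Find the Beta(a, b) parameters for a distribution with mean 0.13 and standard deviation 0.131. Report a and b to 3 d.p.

a = 0.727, b = 4.864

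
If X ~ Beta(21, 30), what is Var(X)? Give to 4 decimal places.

0.0047

μ = 21/51 = 0.411765; Var = μ(1−μ)/(α+β+1) = 0.2422145/52 = 0.0047.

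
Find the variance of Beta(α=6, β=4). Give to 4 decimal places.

0.0218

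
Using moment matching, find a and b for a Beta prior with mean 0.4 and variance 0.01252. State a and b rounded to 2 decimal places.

a = 7.27, b = 10.90

By moment matching, a+b = μ(1−μ)/σ² − 1 = (0.4·0.6)/0.01252 − 1 = 19.1693 − 1 = 18.1693.
Since a/(a+b) = μ, a = 0.4·18.1693 = 7.27 and b = 0.6·18.1693 = 10.90.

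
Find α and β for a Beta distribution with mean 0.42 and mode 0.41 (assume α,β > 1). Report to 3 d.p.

With s = α+β: μ = α/s and mode = (α−1)/(s−2). Eliminating α = μs,
μs − 1 = m(s−2) ⇒ s(μ−m) = 1−2m ⇒ s = 0.18/0.01 = 18.0000.
So α = μs = 7.560, β = (1−μ)s = 10.440.

α = 7.560, β = 10.440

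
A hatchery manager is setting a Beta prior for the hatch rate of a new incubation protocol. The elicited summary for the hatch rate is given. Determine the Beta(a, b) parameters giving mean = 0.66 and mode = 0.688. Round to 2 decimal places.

Let s = a+b. Mean gives a = μs = 0.66s; mode gives (a−1)/(s−2) = 0.688.
Substituting: 0.66s − 1 = 0.688(s−2) = 0.688s − 1.376, so -0.028s = -0.376 and s = 13.4286.
Then a = 0.66×13.4286 = 8.86 and b = s−a = 4.57.

a = 8.86, b = 4.57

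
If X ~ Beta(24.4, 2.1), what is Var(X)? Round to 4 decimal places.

0.0027

α+β = 26.5 and αβ = 51.24, so Var = αβ/[(α+β)²(α+β+1)] = 51.24/19311.875 = 0.0027.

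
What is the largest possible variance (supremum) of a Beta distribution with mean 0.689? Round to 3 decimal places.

0.214

Var = μ(1−μ)/(α+β+1), which approaches μ(1−μ) as α+β → 0.
So the supremum is μ(1−μ) = 0.689×0.311 = 0.214.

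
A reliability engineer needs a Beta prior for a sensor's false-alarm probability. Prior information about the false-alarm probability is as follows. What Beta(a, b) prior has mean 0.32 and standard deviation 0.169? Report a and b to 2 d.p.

First σ² = 0.028561. Setting a = μn, b = (1−μ)n with n = a+b,
μ(1−μ)/(n+1) = 0.028561 ⇒ n+1 = 0.2176/0.028561 = 7.6188 ⇒ n = 6.6188.
Hence a = 0.32×6.6188 = 2.12, b = 0.68×6.6188 = 4.50.

a = 2.12, b = 4.50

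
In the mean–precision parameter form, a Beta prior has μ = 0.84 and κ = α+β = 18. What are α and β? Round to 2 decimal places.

Split κ in proportion μ : (1−μ): α = 0.84·18 = 15.12, β = 18 − 15.12 = 2.88.

α = 15.12, β = 2.88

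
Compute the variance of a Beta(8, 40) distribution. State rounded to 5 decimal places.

μ = 8/48 = 0.166667; Var = μ(1−μ)/(α+β+1) = 0.1388889/49 = 0.00283.

0.00283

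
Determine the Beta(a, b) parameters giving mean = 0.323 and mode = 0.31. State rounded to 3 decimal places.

With s = a+b: μ = a/s and mode = (a−1)/(s−2). Eliminating a = μs,
μs − 1 = m(s−2) ⇒ s(μ−m) = 1−2m ⇒ s = 0.38/0.013 = 29.2308.
So a = μs = 9.442, b = (1−μ)s = 19.789.

a = 9.442, b = 19.789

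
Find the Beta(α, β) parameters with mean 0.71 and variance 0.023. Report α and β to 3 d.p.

α = 5.646, β = 2.306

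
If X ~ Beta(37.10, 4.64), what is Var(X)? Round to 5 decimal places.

0.00231

μ = 37.10/41.74 = 0.888836; Var = μ(1−μ)/(α+β+1) = 0.0988068/42.74 = 0.00231.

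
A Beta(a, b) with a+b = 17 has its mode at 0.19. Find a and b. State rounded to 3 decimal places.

a = 3.850, b = 13.150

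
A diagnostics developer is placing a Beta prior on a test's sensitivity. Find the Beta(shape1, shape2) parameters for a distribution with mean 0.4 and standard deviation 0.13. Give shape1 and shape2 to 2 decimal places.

shape1 = 5.28, shape2 = 7.92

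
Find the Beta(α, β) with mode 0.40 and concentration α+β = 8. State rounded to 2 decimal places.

α = 3.40, β = 4.60

Since the density peak of Beta(α,β) is at (α−1)/(α+β−2),
α = 1 + 0.40(8−2) = 3.40 and β = 8 − 3.40 = 4.60.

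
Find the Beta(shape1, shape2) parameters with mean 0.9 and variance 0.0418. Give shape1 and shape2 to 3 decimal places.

Write ν = shape1+shape2; then shape1 = μν and Var = μ(1−μ)/(ν+1).
ν = μ(1−μ)/Var − 1 = 0.09/0.0418 − 1 = 1.1531.
shape1 = 0.9·1.1531 = 1.038, shape2 = 0.1·1.1531 = 0.115.

shape1 = 1.038, shape2 = 0.115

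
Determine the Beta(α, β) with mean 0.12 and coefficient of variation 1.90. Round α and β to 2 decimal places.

σ = CV·μ = 1.90×0.12 = 0.22800, so σ² = 0.051984.
s+1 = μ(1−μ)/σ² = 0.1056/0.051984 = 2.0314, so s = α+β = 1.0314.
α = μs = 0.12, β = (1−μ)s = 0.91.

α = 0.12, β = 0.91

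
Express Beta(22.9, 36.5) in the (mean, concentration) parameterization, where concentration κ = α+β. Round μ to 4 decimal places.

κ = α+β = 22.9+36.5 = 59.4; μ = α/κ = 22.9/59.4 = 0.3855.

μ = 0.3855, κ = 59.4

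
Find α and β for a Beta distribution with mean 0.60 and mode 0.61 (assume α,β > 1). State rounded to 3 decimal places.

With s = α+β: μ = α/s and mode = (α−1)/(s−2). Eliminating α = μs,
μs − 1 = m(s−2) ⇒ s(μ−m) = 1−2m ⇒ s = -0.22/-0.01 = 22.0000.
So α = μs = 13.200, β = (1−μ)s = 8.800.

α = 13.200, β = 8.800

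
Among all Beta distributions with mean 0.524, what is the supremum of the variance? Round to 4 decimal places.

0.2494

Var = μ(1−μ)/(α+β+1), which approaches μ(1−μ) as α+β → 0.
So the supremum is μ(1−μ) = 0.524×0.476 = 0.2494.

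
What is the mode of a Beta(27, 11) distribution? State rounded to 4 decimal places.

The density x^(α−1)(1−x)^(β−1) is maximised at (α−1)/(α+β−2) = 26/36 = 0.7222.

0.7222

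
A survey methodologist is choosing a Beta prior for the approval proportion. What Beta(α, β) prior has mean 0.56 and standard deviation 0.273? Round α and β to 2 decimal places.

α = 1.29, β = 1.01

First σ² = 0.074529. Setting α = μn, β = (1−μ)n with n = α+β,
μ(1−μ)/(n+1) = 0.074529 ⇒ n+1 = 0.2464/0.074529 = 3.3061 ⇒ n = 2.3061.
Hence α = 0.56×2.3061 = 1.29, β = 0.44×2.3061 = 1.01.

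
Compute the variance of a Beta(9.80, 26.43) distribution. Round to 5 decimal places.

α+β = 36.23 and αβ = 259.0140, so Var = αβ/[(α+β)²(α+β+1)] = 259.0140/48868.578267 = 0.00530.

0.00530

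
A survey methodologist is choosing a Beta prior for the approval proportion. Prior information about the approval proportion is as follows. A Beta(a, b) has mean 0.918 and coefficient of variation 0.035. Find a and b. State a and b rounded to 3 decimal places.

a = 66.021, b = 5.897

Var = (CV·μ)² = (0.035×0.918)² = 0.001032.
a+b = μ(1−μ)/Var − 1 = 0.075276/0.001032 − 1 = 71.9181.
Thus a = 0.918·71.9181 = 66.021 and b = 0.082·71.9181 = 5.897.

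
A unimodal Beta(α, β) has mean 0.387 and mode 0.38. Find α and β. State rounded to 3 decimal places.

α = 13.269, β = 21.017

With s = α+β: μ = α/s and mode = (α−1)/(s−2). Eliminating α = μs,
μs − 1 = m(s−2) ⇒ s(μ−m) = 1−2m ⇒ s = 0.24/0.007 = 34.2857.
So α = μs = 13.269, β = (1−μ)s = 21.017.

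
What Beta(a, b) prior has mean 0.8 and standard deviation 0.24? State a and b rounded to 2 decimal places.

a = 1.42, b = 0.36

Variance = 0.24² = 0.0576. The moment-matching identity a+b = μ(1−μ)/Var − 1 gives
a+b = 0.16/0.0576 − 1 = 1.7778, so a = μ·1.7778 = 1.42 and b = (1−μ)·1.7778 = 0.36.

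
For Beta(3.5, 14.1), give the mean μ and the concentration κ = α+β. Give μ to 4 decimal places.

μ = 0.1989, κ = 17.6

κ = α+β = 3.5+14.1 = 17.6; μ = α/κ = 3.5/17.6 = 0.1989.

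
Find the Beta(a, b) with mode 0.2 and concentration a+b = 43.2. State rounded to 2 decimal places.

For a,b>1 the mode is (a−1)/(a+b−2), so a = mode·(κ−2)+1 = 0.2×41.2+1 = 9.24.
And b = (1−mode)·(κ−2)+1 = 0.8×41.2+1 = 33.96.

a = 9.24, b = 33.96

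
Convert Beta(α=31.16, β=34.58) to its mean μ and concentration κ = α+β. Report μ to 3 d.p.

κ = α+β = 31.16+34.58 = 65.74; μ = α/κ = 31.16/65.74 = 0.474.

μ = 0.474, κ = 65.74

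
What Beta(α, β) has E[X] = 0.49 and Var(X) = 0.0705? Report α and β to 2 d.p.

α = 1.25, β = 1.30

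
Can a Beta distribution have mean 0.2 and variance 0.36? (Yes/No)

No

The Beta variance bound is σ² < μ(1−μ).
Here μ(1−μ) = 0.2×0.8 = 0.16, and 0.36 ≥ 0.16.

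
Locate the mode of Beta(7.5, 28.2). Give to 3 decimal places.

With α,β > 1, mode = (α−1)/(α+β−2) = 6.5/33.7 = 0.193.

0.193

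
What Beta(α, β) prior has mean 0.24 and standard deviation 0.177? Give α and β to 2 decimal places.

α = 1.16, β = 3.66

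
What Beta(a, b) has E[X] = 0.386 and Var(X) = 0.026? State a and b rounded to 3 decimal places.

a = 3.133, b = 4.983

Let s = a+b. The Beta variance is μ(1−μ)/(s+1).
So s+1 = μ(1−μ)/σ² = (0.386×0.614)/0.026 = 0.237004/0.026 = 9.1155, giving s = 8.1155.
Then a = μs = 0.386×8.1155 = 3.133 and b = (1−μ)s = 0.614×8.1155 = 4.983.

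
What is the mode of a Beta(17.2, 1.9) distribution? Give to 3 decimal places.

0.947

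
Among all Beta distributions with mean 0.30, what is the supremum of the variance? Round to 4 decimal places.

0.2100

For fixed mean μ the Beta variance is μ(1−μ)/(α+β+1), increasing as α+β decreases.
Its least upper bound (not attained) is μ(1−μ) = 0.30·0.70 = 0.2100.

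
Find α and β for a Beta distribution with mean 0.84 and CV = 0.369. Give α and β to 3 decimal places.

α = 0.335, β = 0.064

σ = CV·μ = 0.369×0.84 = 0.30996, so σ² = 0.096075.
s+1 = μ(1−μ)/σ² = 0.1344/0.096075 = 1.3989, so s = α+β = 0.3989.
α = μs = 0.335, β = (1−μ)s = 0.064.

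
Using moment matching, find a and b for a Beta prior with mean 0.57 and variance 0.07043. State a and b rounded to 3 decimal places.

By moment matching, a+b = μ(1−μ)/σ² − 1 = (0.57·0.43)/0.07043 − 1 = 3.4801 − 1 = 2.4801.
Since a/(a+b) = μ, a = 0.57·2.4801 = 1.414 and b = 0.43·2.4801 = 1.066.

a = 1.414, b = 1.066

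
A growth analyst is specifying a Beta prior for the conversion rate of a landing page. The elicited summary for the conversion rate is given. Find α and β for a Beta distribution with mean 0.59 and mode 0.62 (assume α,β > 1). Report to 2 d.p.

With s = α+β: μ = α/s and mode = (α−1)/(s−2). Eliminating α = μs,
μs − 1 = m(s−2) ⇒ s(μ−m) = 1−2m ⇒ s = -0.24/-0.03 = 8.0000.
So α = μs = 4.72, β = (1−μ)s = 3.28.

α = 4.72, β = 3.28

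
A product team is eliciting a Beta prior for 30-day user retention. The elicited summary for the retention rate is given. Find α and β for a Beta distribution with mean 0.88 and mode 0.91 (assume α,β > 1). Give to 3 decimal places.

α = 24.053, β = 3.280

Let s = α+β. Mean gives α = μs = 0.88s; mode gives (α−1)/(s−2) = 0.91.
Substituting: 0.88s − 1 = 0.91(s−2) = 0.91s − 1.82, so -0.03s = -0.82 and s = 27.3333.
Then α = 0.88×27.3333 = 24.053 and β = s−α = 3.280.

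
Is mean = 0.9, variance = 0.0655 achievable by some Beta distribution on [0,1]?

The Beta variance bound is σ² < μ(1−μ).
Here μ(1−μ) = 0.9×0.1 = 0.09, and 0.0655 < 0.09.

Yes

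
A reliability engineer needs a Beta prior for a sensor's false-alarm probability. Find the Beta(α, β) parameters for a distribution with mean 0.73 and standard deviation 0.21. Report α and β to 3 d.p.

α = 2.533, β = 0.937

First σ² = 0.0441. Setting α = μn, β = (1−μ)n with n = α+β,
μ(1−μ)/(n+1) = 0.0441 ⇒ n+1 = 0.1971/0.0441 = 4.4694 ⇒ n = 3.4694.
Hence α = 0.73×3.4694 = 2.533, β = 0.27×3.4694 = 0.937.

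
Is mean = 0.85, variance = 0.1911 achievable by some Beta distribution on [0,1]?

No

The Beta variance bound is σ² < μ(1−μ).
Here μ(1−μ) = 0.85×0.15 = 0.1275, and 0.1911 ≥ 0.1275.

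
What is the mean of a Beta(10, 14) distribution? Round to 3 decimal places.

0.417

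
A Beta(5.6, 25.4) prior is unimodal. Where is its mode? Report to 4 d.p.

0.1586

With α,β > 1, mode = (α−1)/(α+β−2) = 4.6/29.0 = 0.1586.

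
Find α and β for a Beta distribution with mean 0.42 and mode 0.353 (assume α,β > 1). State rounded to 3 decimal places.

α = 1.843, β = 2.545

Let s = α+β. Mean gives α = μs = 0.42s; mode gives (α−1)/(s−2) = 0.353.
Substituting: 0.42s − 1 = 0.353(s−2) = 0.353s − 0.706, so 0.067s = 0.294 and s = 4.3881.
Then α = 0.42×4.3881 = 1.843 and β = s−α = 2.545.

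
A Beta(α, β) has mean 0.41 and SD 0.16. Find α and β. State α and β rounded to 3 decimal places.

Variance = 0.16² = 0.0256. The moment-matching identity α+β = μ(1−μ)/Var − 1 gives
α+β = 0.2419/0.0256 − 1 = 8.4492, so α = μ·8.4492 = 3.464 and β = (1−μ)·8.4492 = 4.985.

α = 3.464, β = 4.985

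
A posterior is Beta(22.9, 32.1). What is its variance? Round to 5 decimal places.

0.00434

Var = αβ/[(α+β)²(α+β+1)] = (22.9×32.1)/(55.0²×56.0) = 735.09/169400.000 = 0.00434.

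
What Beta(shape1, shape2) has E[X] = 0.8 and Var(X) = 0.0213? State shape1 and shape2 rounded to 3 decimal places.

By moment matching, shape1+shape2 = μ(1−μ)/σ² − 1 = (0.8·0.2)/0.0213 − 1 = 7.5117 − 1 = 6.5117.
Since shape1/(shape1+shape2) = μ, shape1 = 0.8·6.5117 = 5.209 and shape2 = 0.2·6.5117 = 1.302.

shape1 = 5.209, shape2 = 1.302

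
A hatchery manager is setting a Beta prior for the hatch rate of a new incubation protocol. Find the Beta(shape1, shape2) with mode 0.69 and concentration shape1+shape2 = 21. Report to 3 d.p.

For shape1,shape2>1 the mode is (shape1−1)/(shape1+shape2−2), so shape1 = mode·(κ−2)+1 = 0.69×19+1 = 14.110.
And shape2 = (1−mode)·(κ−2)+1 = 0.31×19+1 = 6.890.

shape1 = 14.110, shape2 = 6.890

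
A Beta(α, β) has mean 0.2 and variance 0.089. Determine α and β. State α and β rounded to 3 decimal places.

α = 0.160, β = 0.638

Let s = α+β. The Beta variance is μ(1−μ)/(s+1).
So s+1 = μ(1−μ)/σ² = (0.2×0.8)/0.089 = 0.16/0.089 = 1.7978, giving s = 0.7978.
Then α = μs = 0.2×0.7978 = 0.160 and β = (1−μ)s = 0.8×0.7978 = 0.638.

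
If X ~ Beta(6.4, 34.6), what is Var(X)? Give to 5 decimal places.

0.00314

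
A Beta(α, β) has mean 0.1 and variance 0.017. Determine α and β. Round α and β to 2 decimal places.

α = 0.43, β = 3.86

Write ν = α+β; then α = μν and Var = μ(1−μ)/(ν+1).
ν = μ(1−μ)/Var − 1 = 0.09/0.017 − 1 = 4.2941.
α = 0.1·4.2941 = 0.43, β = 0.9·4.2941 = 3.86.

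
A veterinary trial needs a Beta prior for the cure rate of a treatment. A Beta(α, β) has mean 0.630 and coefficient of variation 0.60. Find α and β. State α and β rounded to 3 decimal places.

σ = CV·μ = 0.60×0.630 = 0.37800, so σ² = 0.142884.
s+1 = μ(1−μ)/σ² = 0.233100/0.142884 = 1.6314, so s = α+β = 0.6314.
α = μs = 0.398, β = (1−μ)s = 0.234.

α = 0.398, β = 0.234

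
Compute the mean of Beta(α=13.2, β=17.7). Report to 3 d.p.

0.427

The Beta mean is α/(α+β) = 13.2/(13.2+17.7) = 0.427.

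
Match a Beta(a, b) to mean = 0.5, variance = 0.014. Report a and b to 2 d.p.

Let s = a+b. The Beta variance is μ(1−μ)/(s+1).
So s+1 = μ(1−μ)/σ² = (0.5×0.5)/0.014 = 0.25/0.014 = 17.8571, giving s = 16.8571.
Then a = μs = 0.5×16.8571 = 8.43 and b = (1−μ)s = 0.5×16.8571 = 8.43.

a = 8.43, b = 8.43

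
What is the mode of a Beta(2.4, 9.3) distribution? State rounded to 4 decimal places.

0.1443

The density x^(α−1)(1−x)^(β−1) is maximised at (α−1)/(α+β−2) = 1.4/9.7 = 0.1443.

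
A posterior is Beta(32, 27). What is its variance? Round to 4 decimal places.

0.0041

μ = 32/59 = 0.542373; Var = μ(1−μ)/(α+β+1) = 0.2482045/60 = 0.0041.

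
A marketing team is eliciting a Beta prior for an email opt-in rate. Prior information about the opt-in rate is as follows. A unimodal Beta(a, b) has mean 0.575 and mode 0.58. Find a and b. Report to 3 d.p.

a = 18.400, b = 13.600

Let s = a+b. Mean gives a = μs = 0.575s; mode gives (a−1)/(s−2) = 0.58.
Substituting: 0.575s − 1 = 0.58(s−2) = 0.58s − 1.16, so -0.005s = -0.16 and s = 32.0000.
Then a = 0.575×32.0000 = 18.400 and b = s−a = 13.600.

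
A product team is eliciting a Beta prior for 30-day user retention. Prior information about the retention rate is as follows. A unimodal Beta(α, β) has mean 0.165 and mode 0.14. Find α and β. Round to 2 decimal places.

α = 4.75, β = 24.05

With s = α+β: μ = α/s and mode = (α−1)/(s−2). Eliminating α = μs,
μs − 1 = m(s−2) ⇒ s(μ−m) = 1−2m ⇒ s = 0.72/0.025 = 28.8000.
So α = μs = 4.75, β = (1−μ)s = 24.05.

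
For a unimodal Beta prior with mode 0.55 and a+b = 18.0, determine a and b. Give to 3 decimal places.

a = 9.800, b = 8.200

Since the density peak of Beta(a,b) is at (a−1)/(a+b−2),
a = 1 + 0.55(18.0−2) = 9.800 and b = 18.0 − 9.800 = 8.200.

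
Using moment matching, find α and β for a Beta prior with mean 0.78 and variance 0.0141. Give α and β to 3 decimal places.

Let s = α+β. The Beta variance is μ(1−μ)/(s+1).
So s+1 = μ(1−μ)/σ² = (0.78×0.22)/0.0141 = 0.1716/0.0141 = 12.1702, giving s = 11.1702.
Then α = μs = 0.78×11.1702 = 8.713 and β = (1−μ)s = 0.22×11.1702 = 2.457.

α = 8.713, β = 2.457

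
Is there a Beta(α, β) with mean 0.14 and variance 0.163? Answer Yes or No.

A Beta with mean μ has variance μ(1−μ)/(α+β+1) < μ(1−μ).
Here μ(1−μ) = 0.14×0.86 = 0.1204, and 0.163 ≥ 0.1204.

No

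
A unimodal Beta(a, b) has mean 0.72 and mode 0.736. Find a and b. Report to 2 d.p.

Let s = a+b. Mean gives a = μs = 0.72s; mode gives (a−1)/(s−2) = 0.736.
Substituting: 0.72s − 1 = 0.736(s−2) = 0.736s − 1.472, so -0.016s = -0.472 and s = 29.5000.
Then a = 0.72×29.5000 = 21.24 and b = s−a = 8.26.

a = 21.24, b = 8.26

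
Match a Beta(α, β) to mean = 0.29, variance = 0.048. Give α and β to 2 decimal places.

Write ν = α+β; then α = μν and Var = μ(1−μ)/(ν+1).
ν = μ(1−μ)/Var − 1 = 0.2059/0.048 − 1 = 3.2896.
α = 0.29·3.2896 = 0.95, β = 0.71·3.2896 = 2.34.

α = 0.95, β = 2.34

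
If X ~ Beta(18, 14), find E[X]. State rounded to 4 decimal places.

The Beta mean is α/(α+β) = 18/(18+14) = 0.5625.

0.5625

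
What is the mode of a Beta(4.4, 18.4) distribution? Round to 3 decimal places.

0.163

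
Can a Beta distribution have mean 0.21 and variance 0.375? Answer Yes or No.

No

For any Beta, Var(X) < E[X]·(1−E[X]).
Here μ(1−μ) = 0.21×0.79 = 0.1659, and 0.375 ≥ 0.1659.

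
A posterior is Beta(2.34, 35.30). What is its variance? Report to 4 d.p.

α+β = 37.64 and αβ = 82.6020, so Var = αβ/[(α+β)²(α+β+1)] = 82.6020/54743.977344 = 0.0015.

0.0015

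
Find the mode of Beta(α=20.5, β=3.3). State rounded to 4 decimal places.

0.8945

The density x^(α−1)(1−x)^(β−1) is maximised at (α−1)/(α+β−2) = 19.5/21.8 = 0.8945.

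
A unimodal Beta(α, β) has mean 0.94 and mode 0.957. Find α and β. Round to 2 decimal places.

α = 50.54, β = 3.23

With s = α+β: μ = α/s and mode = (α−1)/(s−2). Eliminating α = μs,
μs − 1 = m(s−2) ⇒ s(μ−m) = 1−2m ⇒ s = -0.914/-0.017 = 53.7647.
So α = μs = 50.54, β = (1−μ)s = 3.23.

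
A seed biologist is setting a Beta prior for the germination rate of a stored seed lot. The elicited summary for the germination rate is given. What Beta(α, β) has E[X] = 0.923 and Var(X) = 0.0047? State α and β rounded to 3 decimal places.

Let s = α+β. The Beta variance is μ(1−μ)/(s+1).
So s+1 = μ(1−μ)/σ² = (0.923×0.077)/0.0047 = 0.071071/0.0047 = 15.1215, giving s = 14.1215.
Then α = μs = 0.923×14.1215 = 13.034 and β = (1−μ)s = 0.077×14.1215 = 1.087.

α = 13.034, β = 1.087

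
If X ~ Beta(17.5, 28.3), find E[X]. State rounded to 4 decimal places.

0.3821

E[X] = α/(α+β) = 17.5/45.8 = 0.3821.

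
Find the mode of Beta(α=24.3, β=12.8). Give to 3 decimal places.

With α,β > 1, mode = (α−1)/(α+β−2) = 23.3/35.1 = 0.664.

0.664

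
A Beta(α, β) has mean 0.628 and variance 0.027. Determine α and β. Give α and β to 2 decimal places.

α = 4.81, β = 2.85

By moment matching, α+β = μ(1−μ)/σ² − 1 = (0.628·0.372)/0.027 − 1 = 8.6524 − 1 = 7.6524.
Since α/(α+β) = μ, α = 0.628·7.6524 = 4.81 and β = 0.372·7.6524 = 2.85.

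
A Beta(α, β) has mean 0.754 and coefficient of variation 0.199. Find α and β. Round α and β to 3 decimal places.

α = 5.458, β = 1.781

σ = CV·μ = 0.199×0.754 = 0.15005, so σ² = 0.022514.
s+1 = μ(1−μ)/σ² = 0.185484/0.022514 = 8.2387, so s = α+β = 7.2387.
α = μs = 5.458, β = (1−μ)s = 1.781.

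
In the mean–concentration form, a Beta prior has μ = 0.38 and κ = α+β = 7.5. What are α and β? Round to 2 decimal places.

α = μκ = 0.38×7.5 = 2.85 and β = (1−μ)κ = 0.62×7.5 = 4.65.

α = 2.85, β = 4.65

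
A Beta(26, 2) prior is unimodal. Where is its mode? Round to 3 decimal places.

With α,β > 1, mode = (α−1)/(α+β−2) = 25/26 = 0.962.

0.962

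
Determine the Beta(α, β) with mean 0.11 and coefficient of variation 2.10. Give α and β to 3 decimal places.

α = 0.092, β = 0.743

σ = CV·μ = 2.10×0.11 = 0.23100, so σ² = 0.053361.
s+1 = μ(1−μ)/σ² = 0.0979/0.053361 = 1.8347, so s = α+β = 0.8347.
α = μs = 0.092, β = (1−μ)s = 0.743.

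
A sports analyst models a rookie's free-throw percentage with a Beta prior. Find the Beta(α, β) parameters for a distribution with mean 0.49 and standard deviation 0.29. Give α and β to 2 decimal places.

α = 0.97, β = 1.01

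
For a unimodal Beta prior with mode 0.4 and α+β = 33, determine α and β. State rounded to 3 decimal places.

Since the density peak of Beta(α,β) is at (α−1)/(α+β−2),
α = 1 + 0.4(33−2) = 13.400 and β = 33 − 13.400 = 19.600.

α = 13.400, β = 19.600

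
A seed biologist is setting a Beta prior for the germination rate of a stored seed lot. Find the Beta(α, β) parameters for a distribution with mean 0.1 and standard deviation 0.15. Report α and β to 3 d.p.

α = 0.300, β = 2.700

Variance = 0.15² = 0.0225. The moment-matching identity α+β = μ(1−μ)/Var − 1 gives
α+β = 0.09/0.0225 − 1 = 3.0000, so α = μ·3.0000 = 0.300 and β = (1−μ)·3.0000 = 2.700.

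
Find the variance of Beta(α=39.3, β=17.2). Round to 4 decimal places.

0.0037

μ = 39.3/56.5 = 0.695575; Var = μ(1−μ)/(α+β+1) = 0.2117503/57.5 = 0.0037.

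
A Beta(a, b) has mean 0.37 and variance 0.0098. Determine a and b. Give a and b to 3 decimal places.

a = 8.431, b = 14.355

Let s = a+b. The Beta variance is μ(1−μ)/(s+1).
So s+1 = μ(1−μ)/σ² = (0.37×0.63)/0.0098 = 0.2331/0.0098 = 23.7857, giving s = 22.7857.
Then a = μs = 0.37×22.7857 = 8.431 and b = (1−μ)s = 0.63×22.7857 = 14.355.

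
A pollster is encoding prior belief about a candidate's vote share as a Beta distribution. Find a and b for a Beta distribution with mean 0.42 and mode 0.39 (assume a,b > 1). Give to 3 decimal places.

a = 3.080, b = 4.253

With s = a+b: μ = a/s and mode = (a−1)/(s−2). Eliminating a = μs,
μs − 1 = m(s−2) ⇒ s(μ−m) = 1−2m ⇒ s = 0.22/0.03 = 7.3333.
So a = μs = 3.080, b = (1−μ)s = 4.253.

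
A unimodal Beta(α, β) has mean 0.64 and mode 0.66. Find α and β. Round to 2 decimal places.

Let s = α+β. Mean gives α = μs = 0.64s; mode gives (α−1)/(s−2) = 0.66.
Substituting: 0.64s − 1 = 0.66(s−2) = 0.66s − 1.32, so -0.02s = -0.32 and s = 16.0000.
Then α = 0.64×16.0000 = 10.24 and β = s−α = 5.76.

α = 10.24, β = 5.76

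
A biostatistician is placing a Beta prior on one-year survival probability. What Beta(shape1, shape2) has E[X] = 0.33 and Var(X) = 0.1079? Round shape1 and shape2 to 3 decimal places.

shape1 = 0.346, shape2 = 0.703

Let s = shape1+shape2. The Beta variance is μ(1−μ)/(s+1).
So s+1 = μ(1−μ)/σ² = (0.33×0.67)/0.1079 = 0.2211/0.1079 = 2.0491, giving s = 1.0491.
Then shape1 = μs = 0.33×1.0491 = 0.346 and shape2 = (1−μ)s = 0.67×1.0491 = 0.703.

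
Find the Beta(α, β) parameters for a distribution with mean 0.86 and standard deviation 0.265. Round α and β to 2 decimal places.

α = 0.61, β = 0.10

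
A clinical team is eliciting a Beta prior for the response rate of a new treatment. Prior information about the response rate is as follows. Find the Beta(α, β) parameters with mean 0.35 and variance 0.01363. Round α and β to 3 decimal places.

α = 5.492, β = 10.199

Write ν = α+β; then α = μν and Var = μ(1−μ)/(ν+1).
ν = μ(1−μ)/Var − 1 = 0.2275/0.01363 − 1 = 15.6911.
α = 0.35·15.6911 = 5.492, β = 0.65·15.6911 = 10.199.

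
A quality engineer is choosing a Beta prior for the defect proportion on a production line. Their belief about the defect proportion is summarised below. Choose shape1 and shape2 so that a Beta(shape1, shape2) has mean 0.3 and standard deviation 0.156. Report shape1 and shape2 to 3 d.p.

σ² = 0.156² = 0.024336.
With s = shape1+shape2, Var = μ(1−μ)/(s+1), so s+1 = (0.3×0.7)/0.024336 = 8.6292 and s = 7.6292.
shape1 = μs = 2.289, shape2 = (1−μ)s = 5.340.

shape1 = 2.289, shape2 = 5.340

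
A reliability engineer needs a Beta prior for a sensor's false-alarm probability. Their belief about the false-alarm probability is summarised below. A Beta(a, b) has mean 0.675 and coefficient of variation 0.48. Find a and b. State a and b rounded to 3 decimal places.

a = 0.736, b = 0.354

Var = (CV·μ)² = (0.48×0.675)² = 0.104976.
a+b = μ(1−μ)/Var − 1 = 0.219375/0.104976 − 1 = 1.0898.
Thus a = 0.675·1.0898 = 0.736 and b = 0.325·1.0898 = 0.354.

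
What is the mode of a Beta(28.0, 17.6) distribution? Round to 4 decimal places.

The density x^(α−1)(1−x)^(β−1) is maximised at (α−1)/(α+β−2) = 27.0/43.6 = 0.6193.

0.6193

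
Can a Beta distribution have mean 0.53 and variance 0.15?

Yes

The Beta variance bound is σ² < μ(1−μ).
Here μ(1−μ) = 0.53×0.47 = 0.2491, and 0.15 < 0.2491.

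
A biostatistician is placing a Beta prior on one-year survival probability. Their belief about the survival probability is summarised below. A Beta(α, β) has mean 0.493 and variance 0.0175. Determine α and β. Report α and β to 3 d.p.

α = 6.548, β = 6.734

Let s = α+β. The Beta variance is μ(1−μ)/(s+1).
So s+1 = μ(1−μ)/σ² = (0.493×0.507)/0.0175 = 0.249951/0.0175 = 14.2829, giving s = 13.2829.
Then α = μs = 0.493×13.2829 = 6.548 and β = (1−μ)s = 0.507×13.2829 = 6.734.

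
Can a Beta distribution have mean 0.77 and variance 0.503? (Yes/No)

No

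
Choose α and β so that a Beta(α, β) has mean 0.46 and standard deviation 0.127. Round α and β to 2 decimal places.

Variance = 0.127² = 0.016129. The moment-matching identity α+β = μ(1−μ)/Var − 1 gives
α+β = 0.2484/0.016129 − 1 = 14.4008, so α = μ·14.4008 = 6.62 and β = (1−μ)·14.4008 = 7.78.

α = 6.62, β = 7.78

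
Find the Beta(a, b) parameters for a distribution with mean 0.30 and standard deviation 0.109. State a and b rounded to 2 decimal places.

a = 5.00, b = 11.67

Variance = 0.109² = 0.011881. The moment-matching identity a+b = μ(1−μ)/Var − 1 gives
a+b = 0.2100/0.011881 − 1 = 16.6753, so a = μ·16.6753 = 5.00 and b = (1−μ)·16.6753 = 11.67.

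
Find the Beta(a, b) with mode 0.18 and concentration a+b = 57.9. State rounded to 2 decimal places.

a = 11.06, b = 46.84

Since the density peak of Beta(a,b) is at (a−1)/(a+b−2),
a = 1 + 0.18(57.9−2) = 11.06 and b = 57.9 − 11.06 = 46.84.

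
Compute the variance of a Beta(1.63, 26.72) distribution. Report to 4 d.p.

Var = αβ/[(α+β)²(α+β+1)] = (1.63×26.72)/(28.35²×29.35) = 43.5536/23589.255375 = 0.0018.

0.0018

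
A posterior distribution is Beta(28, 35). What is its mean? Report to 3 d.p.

The Beta mean is α/(α+β) = 28/(28+35) = 0.444.

0.444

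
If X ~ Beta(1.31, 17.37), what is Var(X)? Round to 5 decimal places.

α+β = 18.68 and αβ = 22.7547, so Var = αβ/[(α+β)²(α+β+1)] = 22.7547/6867.186432 = 0.00331.

0.00331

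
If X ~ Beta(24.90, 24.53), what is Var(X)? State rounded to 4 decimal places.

α+β = 49.43 and αβ = 610.7970, so Var = αβ/[(α+β)²(α+β+1)] = 610.7970/123216.874707 = 0.0050.

0.0050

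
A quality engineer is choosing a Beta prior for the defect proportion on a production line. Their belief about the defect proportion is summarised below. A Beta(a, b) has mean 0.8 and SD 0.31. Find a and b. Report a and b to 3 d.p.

a = 0.532, b = 0.133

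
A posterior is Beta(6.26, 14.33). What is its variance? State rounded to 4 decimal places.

0.0098

μ = 6.26/20.59 = 0.304031; Var = μ(1−μ)/(α+β+1) = 0.2115962/21.59 = 0.0098.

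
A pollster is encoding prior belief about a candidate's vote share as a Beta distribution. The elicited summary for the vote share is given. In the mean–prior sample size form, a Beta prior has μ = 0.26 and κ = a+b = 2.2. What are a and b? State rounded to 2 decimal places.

a = 0.57, b = 1.63

a = μκ = 0.26×2.2 = 0.57 and b = (1−μ)κ = 0.74×2.2 = 1.63.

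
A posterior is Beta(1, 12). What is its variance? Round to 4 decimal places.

0.0051

α+β = 13 and αβ = 12, so Var = αβ/[(α+β)²(α+β+1)] = 12/2366 = 0.0051.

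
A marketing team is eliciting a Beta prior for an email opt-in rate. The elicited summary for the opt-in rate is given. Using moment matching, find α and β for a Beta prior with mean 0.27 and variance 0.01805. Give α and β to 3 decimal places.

α = 2.678, β = 7.241

Let s = α+β. The Beta variance is μ(1−μ)/(s+1).
So s+1 = μ(1−μ)/σ² = (0.27×0.73)/0.01805 = 0.1971/0.01805 = 10.9197, giving s = 9.9197.
Then α = μs = 0.27×9.9197 = 2.678 and β = (1−μ)s = 0.73×9.9197 = 7.241.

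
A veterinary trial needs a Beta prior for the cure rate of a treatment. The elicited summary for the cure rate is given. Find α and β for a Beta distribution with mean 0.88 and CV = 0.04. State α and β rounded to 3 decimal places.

α = 74.120, β = 10.107

σ = CV·μ = 0.04×0.88 = 0.03520, so σ² = 0.001239.
s+1 = μ(1−μ)/σ² = 0.1056/0.001239 = 85.2273, so s = α+β = 84.2273.
α = μs = 74.120, β = (1−μ)s = 10.107.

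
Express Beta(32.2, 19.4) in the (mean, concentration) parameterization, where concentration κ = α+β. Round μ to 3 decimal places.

κ = α+β = 32.2+19.4 = 51.6; μ = α/κ = 32.2/51.6 = 0.624.

μ = 0.624, κ = 51.6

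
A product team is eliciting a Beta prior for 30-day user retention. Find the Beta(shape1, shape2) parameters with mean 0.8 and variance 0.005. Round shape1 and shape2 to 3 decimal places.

By moment matching, shape1+shape2 = μ(1−μ)/σ² − 1 = (0.8·0.2)/0.005 − 1 = 32.0000 − 1 = 31.0000.
Since shape1/(shape1+shape2) = μ, shape1 = 0.8·31.0000 = 24.800 and shape2 = 0.2·31.0000 = 6.200.

shape1 = 24.800, shape2 = 6.200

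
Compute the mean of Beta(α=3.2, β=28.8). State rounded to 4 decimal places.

E[X] = α/(α+β) = 3.2/32.0 = 0.1000.

0.1000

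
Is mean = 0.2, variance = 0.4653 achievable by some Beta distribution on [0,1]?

A Beta with mean μ has variance μ(1−μ)/(α+β+1) < μ(1−μ).
Here μ(1−μ) = 0.2×0.8 = 0.16, and 0.4653 ≥ 0.16.

No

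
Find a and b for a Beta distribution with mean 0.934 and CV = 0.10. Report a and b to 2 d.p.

Var = (CV·μ)² = (0.10×0.934)² = 0.008724.
a+b = μ(1−μ)/Var − 1 = 0.061644/0.008724 − 1 = 6.0664.
Thus a = 0.934·6.0664 = 5.67 and b = 0.066·6.0664 = 0.40.

a = 5.67, b = 0.40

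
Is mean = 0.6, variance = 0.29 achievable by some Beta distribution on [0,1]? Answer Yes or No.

No

For any Beta, Var(X) < E[X]·(1−E[X]).
Here μ(1−μ) = 0.6×0.4 = 0.24, and 0.29 ≥ 0.24.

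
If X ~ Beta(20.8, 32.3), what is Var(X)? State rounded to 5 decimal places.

0.00440

α+β = 53.1 and αβ = 671.84, so Var = αβ/[(α+β)²(α+β+1)] = 671.84/152540.901 = 0.00440.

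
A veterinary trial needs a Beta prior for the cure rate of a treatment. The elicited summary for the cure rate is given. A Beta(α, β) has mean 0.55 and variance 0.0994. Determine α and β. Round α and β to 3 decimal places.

Let s = α+β. The Beta variance is μ(1−μ)/(s+1).
So s+1 = μ(1−μ)/σ² = (0.55×0.45)/0.0994 = 0.2475/0.0994 = 2.4899, giving s = 1.4899.
Then α = μs = 0.55×1.4899 = 0.819 and β = (1−μ)s = 0.45×1.4899 = 0.670.

α = 0.819, β = 0.670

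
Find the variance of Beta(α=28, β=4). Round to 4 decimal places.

0.0033

α+β = 32 and αβ = 112, so Var = αβ/[(α+β)²(α+β+1)] = 112/33792 = 0.0033.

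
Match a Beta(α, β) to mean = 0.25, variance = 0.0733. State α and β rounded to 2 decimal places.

Write ν = α+β; then α = μν and Var = μ(1−μ)/(ν+1).
ν = μ(1−μ)/Var − 1 = 0.1875/0.0733 − 1 = 1.5580.
α = 0.25·1.5580 = 0.39, β = 0.75·1.5580 = 1.17.

α = 0.39, β = 1.17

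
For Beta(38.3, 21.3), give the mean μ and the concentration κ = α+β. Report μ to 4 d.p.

μ = 0.6426, κ = 59.6

κ = α+β = 38.3+21.3 = 59.6; μ = α/κ = 38.3/59.6 = 0.6426.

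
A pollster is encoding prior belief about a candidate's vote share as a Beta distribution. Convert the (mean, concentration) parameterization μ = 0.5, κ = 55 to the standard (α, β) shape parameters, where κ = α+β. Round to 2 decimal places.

α = 27.50, β = 27.50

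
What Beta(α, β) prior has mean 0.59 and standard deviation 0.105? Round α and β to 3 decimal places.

α = 12.355, β = 8.586

First σ² = 0.011025. Setting α = μn, β = (1−μ)n with n = α+β,
μ(1−μ)/(n+1) = 0.011025 ⇒ n+1 = 0.2419/0.011025 = 21.9410 ⇒ n = 20.9410.
Hence α = 0.59×20.9410 = 12.355, β = 0.41×20.9410 = 8.586.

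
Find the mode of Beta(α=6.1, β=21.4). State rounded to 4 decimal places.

0.2000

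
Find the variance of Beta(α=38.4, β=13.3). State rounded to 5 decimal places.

Var = αβ/[(α+β)²(α+β+1)] = (38.4×13.3)/(51.7²×52.7) = 510.72/140861.303 = 0.00363.

0.00363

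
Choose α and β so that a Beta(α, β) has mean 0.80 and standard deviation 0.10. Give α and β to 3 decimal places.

Variance = 0.10² = 0.0100. The moment-matching identity α+β = μ(1−μ)/Var − 1 gives
α+β = 0.1600/0.0100 − 1 = 15.0000, so α = μ·15.0000 = 12.000 and β = (1−μ)·15.0000 = 3.000.

α = 12.000, β = 3.000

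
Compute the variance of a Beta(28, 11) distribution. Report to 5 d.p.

0.00506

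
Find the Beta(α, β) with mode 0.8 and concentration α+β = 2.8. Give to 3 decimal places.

Mode = (α−1)/(κ−2) with κ = α+β, so α−1 = 0.8·0.8 = 0.640.
α = 1.640; β = κ − α = 1.160.

α = 1.640, β = 1.160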